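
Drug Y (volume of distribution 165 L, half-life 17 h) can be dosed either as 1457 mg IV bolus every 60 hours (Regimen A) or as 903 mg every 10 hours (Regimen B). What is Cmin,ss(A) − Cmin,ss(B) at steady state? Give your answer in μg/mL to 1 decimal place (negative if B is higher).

Regimen A: f = (1/2)^(60/17) ≈ 0.0866; Cmin,ss = (1457/165)·f/(1−f) ≈ 0.837 μg/mL.
Regimen B: f = (1/2)^(10/17) ≈ 0.6652; Cmin,ss = (903/165)·f/(1−f) ≈ 10.874 μg/mL.
Difference ≈ 0.837 − 10.874 ≈ -10.037 μg/mL.

-10.0 μg/mL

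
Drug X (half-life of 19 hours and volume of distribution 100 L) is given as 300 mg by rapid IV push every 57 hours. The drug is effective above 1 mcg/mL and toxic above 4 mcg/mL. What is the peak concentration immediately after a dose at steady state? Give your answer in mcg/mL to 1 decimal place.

The dosing interval is 3 half-lives, so f = 2^(−3) = 0.125.
Accumulation ratio R = 1/(1 − f) = 1/0.875 = 8/7.
Single-dose peak C₀ = D/Vd = 300/100 = 3 mcg/mL.
Steady-state peak Cmax,ss = C₀·R = 3 × 8/7 ≈ 3.429 mcg/mL.
Peak 3.4 mcg/mL vs MTC 4 mcg/mL: below toxic threshold.

3.4 mcg/mL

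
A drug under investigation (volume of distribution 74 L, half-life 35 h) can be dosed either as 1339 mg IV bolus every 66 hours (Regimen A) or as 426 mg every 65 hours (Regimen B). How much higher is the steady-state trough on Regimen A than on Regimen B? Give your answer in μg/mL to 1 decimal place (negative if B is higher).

Regimen A: f = (1/2)^(66/35) ≈ 0.2706; Cmin,ss = (1339/74)·f/(1−f) ≈ 6.713 μg/mL.
Regimen B: f = (1/2)^(65/35) ≈ 0.2760; Cmin,ss = (426/74)·f/(1−f) ≈ 2.195 μg/mL.
Difference ≈ 6.713 − 2.195 ≈ 4.518 μg/mL.

4.5 μg/mL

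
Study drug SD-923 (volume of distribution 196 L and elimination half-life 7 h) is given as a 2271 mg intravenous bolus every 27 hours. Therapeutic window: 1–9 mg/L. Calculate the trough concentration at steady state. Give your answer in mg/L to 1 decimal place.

τ/t½ = 27/7 ≈ 3.8571, so fraction remaining f = (1/2)^(27/7) ≈ 0.0690.
At steady state, accumulation factor R = 1/(1 − e^(−kτ)) ≈ 1.0741.
Each bolus raises the concentration by D/Vd = 2271/196 ≈ 11.587 mg/L.
Steady-state peak Cmax,ss = C₀·R ≈ 11.587 × 1.0741 ≈ 12.446 mg/L.
One interval later, Cmin,ss = Cmax,ss·e^(−kτ) ≈ 12.446 × 0.0690 ≈ 0.859 mg/L.
Trough 0.9 mg/L vs MEC 1 mg/L: subtherapeutic.

0.9 mg/L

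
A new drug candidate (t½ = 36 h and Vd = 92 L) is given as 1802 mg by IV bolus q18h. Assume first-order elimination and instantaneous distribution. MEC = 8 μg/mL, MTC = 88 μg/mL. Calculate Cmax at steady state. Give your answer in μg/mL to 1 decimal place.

66.9 μg/mL

Over one 18-h interval, 18/36 ≈ 0.5 half-lives elapse, leaving f ≈ 0.7071 of each dose.
Accumulation ratio R = 1/(1 − f) ≈ 1/0.2929 ≈ 3.4141.
Single-dose peak C₀ = D/Vd = 1802/92 ≈ 19.587 μg/mL.
Steady-state peak Cmax,ss = C₀·R ≈ 19.587 × 3.4141 ≈ 66.872 μg/mL.
Peak 66.9 μg/mL vs MTC 88 μg/mL: below toxic threshold.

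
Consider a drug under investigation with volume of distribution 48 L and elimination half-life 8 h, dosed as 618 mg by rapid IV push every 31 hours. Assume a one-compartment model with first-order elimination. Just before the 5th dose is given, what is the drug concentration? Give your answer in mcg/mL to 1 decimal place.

f = (1/2)^(τ/t½) = (1/2)^(31/8) ≈ 0.0682.
C₀ = D/Vd = 618/48 ≈ 12.875 mcg/mL.
Before the 5th dose, 4 doses have been given. Superposition: Cmin = C₀·(f + f² + … + f^4).
≈ 12.875 × (0.0682 + 0.0047 + 0.0003 + 0.0000) ≈ 12.875 × 0.0732 ≈ 0.942 mcg/mL.

0.9 mcg/mL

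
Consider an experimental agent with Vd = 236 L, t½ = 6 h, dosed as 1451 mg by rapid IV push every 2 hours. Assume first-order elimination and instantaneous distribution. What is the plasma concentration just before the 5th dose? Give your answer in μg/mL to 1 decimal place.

14.3 μg/mL

f = (1/2)^(τ/t½) = (1/2)^(2/6) ≈ 0.7937.
C₀ = D/Vd = 1451/236 ≈ 6.148 μg/mL.
Before the 5th dose, 4 doses have been given. Superposition: Cmin = C₀·(f + f² + … + f^4).
≈ 6.148 × (0.7937 + 0.6300 + 0.5000 + 0.3968) ≈ 6.148 × 2.3205 ≈ 14.266 μg/mL.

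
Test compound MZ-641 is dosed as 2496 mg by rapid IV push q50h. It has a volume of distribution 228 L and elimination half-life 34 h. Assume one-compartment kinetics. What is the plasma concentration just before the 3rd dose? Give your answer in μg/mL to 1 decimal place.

5.4 μg/mL

f = (1/2)^(τ/t½) = (1/2)^(50/34) ≈ 0.3608.
C₀ = D/Vd = 2496/228 ≈ 10.947 μg/mL.
Before the 3rd dose, 2 doses have been given. Superposition: Cmin = C₀·(f + f²).
≈ 10.947 × (0.3608 + 0.1302) ≈ 10.947 × 0.4910 ≈ 5.375 μg/mL.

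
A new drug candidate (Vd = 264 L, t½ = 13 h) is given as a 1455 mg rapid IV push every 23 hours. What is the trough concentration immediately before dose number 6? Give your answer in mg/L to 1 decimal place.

f = (1/2)^(τ/t½) = (1/2)^(23/13) ≈ 0.2934.
C₀ = D/Vd = 1455/264 ≈ 5.511 mg/L.
Before the 6th dose, 5 doses have been given. Superposition: Cmin = C₀·(f + f² + … + f^5).
≈ 5.511 × (0.2934 + 0.0861 + 0.0253 + 0.0074 + 0.0022) ≈ 5.511 × 0.4144 ≈ 2.284 mg/L.

2.3 mg/L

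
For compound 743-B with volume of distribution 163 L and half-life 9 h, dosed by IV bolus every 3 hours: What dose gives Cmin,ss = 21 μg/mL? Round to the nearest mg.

890 mg

τ/t½ = 3/9 ≈ 0.33333, so f = (1/2)^(3/9) ≈ 0.793701.
Cmin,ss = (D/Vd)·f/(1−f), so D = Cmin,ss·Vd·(1−f)/f.
D = 21 × 163 × (1−f)/f ≈ 21 × 163 × 0.25992 ≈ 889.71 mg.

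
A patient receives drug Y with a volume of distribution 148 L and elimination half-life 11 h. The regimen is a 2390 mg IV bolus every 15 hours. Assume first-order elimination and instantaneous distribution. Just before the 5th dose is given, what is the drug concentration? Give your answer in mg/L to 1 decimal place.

10.0 mg/L

f = (1/2)^(τ/t½) = (1/2)^(15/11) ≈ 0.3886.
C₀ = D/Vd = 2390/148 ≈ 16.149 mg/L.
Before the 5th dose, 4 doses have been given. Superposition: Cmin = C₀·(f + f² + … + f^4).
≈ 16.149 × (0.3886 + 0.1510 + 0.0587 + 0.0228) ≈ 16.149 × 0.6211 ≈ 10.030 mg/L.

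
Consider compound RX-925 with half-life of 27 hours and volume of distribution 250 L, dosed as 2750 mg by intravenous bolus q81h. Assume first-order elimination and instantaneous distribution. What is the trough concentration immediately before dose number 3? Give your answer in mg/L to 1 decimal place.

1.5 mg/L

f = (1/2)^(τ/t½) = (1/2)^(81/27) ≈ 0.1250.
C₀ = D/Vd = 2750/250 ≈ 11.000 mg/L.
Before the 3rd dose, 2 doses have been given. Superposition: Cmin = C₀·(f + f²).
≈ 11.000 × (0.1250 + 0.0156) ≈ 11.000 × 0.1406 ≈ 1.547 mg/L.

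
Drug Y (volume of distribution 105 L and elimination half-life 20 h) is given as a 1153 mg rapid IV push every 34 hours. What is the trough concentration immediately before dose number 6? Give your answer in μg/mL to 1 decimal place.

4.9 μg/mL

f = (1/2)^(τ/t½) = (1/2)^(34/20) ≈ 0.3078.
C₀ = D/Vd = 1153/105 ≈ 10.981 μg/mL.
Before the 6th dose, 5 doses have been given. Superposition: Cmin = C₀·(f + f² + … + f^5).
≈ 10.981 × (0.3078 + 0.0947 + 0.0292 + 0.0090 + 0.0028) ≈ 10.981 × 0.4435 ≈ 4.870 μg/mL.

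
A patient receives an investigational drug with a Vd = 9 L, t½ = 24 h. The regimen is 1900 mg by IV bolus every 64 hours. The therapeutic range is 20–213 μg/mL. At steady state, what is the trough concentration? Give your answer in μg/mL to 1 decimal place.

τ/t½ = 64/24 ≈ 2.6667, so fraction remaining f = (1/2)^(64/24) ≈ 0.1575.
Accumulation ratio R = 1/(1 − f) ≈ 1/0.8425 ≈ 1.1869.
Each bolus raises the concentration by D/Vd = 1900/9 ≈ 211.111 μg/mL.
Steady-state peak Cmax,ss = C₀·R ≈ 211.111 × 1.1869 ≈ 250.568 μg/mL.
Steady-state trough Cmin,ss = Cmax,ss·f ≈ 250.568 × 0.1575 ≈ 39.464 μg/mL.
Trough 39.5 μg/mL vs MEC 20 μg/mL: adequate.

39.5 μg/mL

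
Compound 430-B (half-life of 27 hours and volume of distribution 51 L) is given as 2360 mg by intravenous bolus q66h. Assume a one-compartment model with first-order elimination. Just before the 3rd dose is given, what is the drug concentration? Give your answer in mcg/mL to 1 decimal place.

10.1 mcg/mL

f = (1/2)^(τ/t½) = (1/2)^(66/27) ≈ 0.1837.
C₀ = D/Vd = 2360/51 ≈ 46.275 mcg/mL.
Before the 3rd dose, 2 doses have been given. Superposition: Cmin = C₀·(f + f²).
≈ 46.275 × (0.1837 + 0.0337) ≈ 46.275 × 0.2174 ≈ 10.060 mcg/mL.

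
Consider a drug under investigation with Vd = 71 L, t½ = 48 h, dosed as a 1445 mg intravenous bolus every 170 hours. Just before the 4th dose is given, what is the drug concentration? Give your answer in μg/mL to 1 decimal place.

1.9 μg/mL

f = (1/2)^(τ/t½) = (1/2)^(170/48) ≈ 0.0859.
C₀ = D/Vd = 1445/71 ≈ 20.352 μg/mL.
Before the 4th dose, 3 doses have been given. Superposition: Cmin = C₀·(f + f² + … + f^3).
≈ 20.352 × (0.0859 + 0.0074 + 0.0006) ≈ 20.352 × 0.0939 ≈ 1.911 μg/mL.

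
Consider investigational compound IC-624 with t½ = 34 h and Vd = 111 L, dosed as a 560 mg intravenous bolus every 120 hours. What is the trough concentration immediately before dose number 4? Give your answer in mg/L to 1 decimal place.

0.5 mg/L

f = (1/2)^(τ/t½) = (1/2)^(120/34) ≈ 0.0866.
C₀ = D/Vd = 560/111 ≈ 5.045 mg/L.
Before the 4th dose, 3 doses have been given. Superposition: Cmin = C₀·(f + f² + … + f^3).
≈ 5.045 × (0.0866 + 0.0075 + 0.0006) ≈ 5.045 × 0.0947 ≈ 0.478 mg/L.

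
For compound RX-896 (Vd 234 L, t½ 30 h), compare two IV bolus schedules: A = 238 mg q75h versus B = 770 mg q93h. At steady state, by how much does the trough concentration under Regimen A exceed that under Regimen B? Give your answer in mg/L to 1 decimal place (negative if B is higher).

Regimen A: f = (1/2)^(75/30) ≈ 0.1768; Cmin,ss = (238/234)·f/(1−f) ≈ 0.218 mg/L.
Regimen B: f = (1/2)^(93/30) ≈ 0.1166; Cmin,ss = (770/234)·f/(1−f) ≈ 0.434 mg/L.
Difference ≈ 0.218 − 0.434 ≈ -0.216 mg/L.

-0.2 mg/L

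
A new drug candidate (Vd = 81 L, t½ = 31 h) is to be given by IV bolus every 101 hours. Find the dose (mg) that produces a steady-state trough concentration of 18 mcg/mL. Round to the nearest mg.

12491 mg

τ/t½ = 101/31 ≈ 3.2581, so f = (1/2)^(101/31) ≈ 0.104526.
Cmin,ss = (D/Vd)·f/(1−f), so D = Cmin,ss·Vd·(1−f)/f.
D = 18 × 81 × (1−f)/f ≈ 18 × 81 × 8.56700 ≈ 12490.69 mg.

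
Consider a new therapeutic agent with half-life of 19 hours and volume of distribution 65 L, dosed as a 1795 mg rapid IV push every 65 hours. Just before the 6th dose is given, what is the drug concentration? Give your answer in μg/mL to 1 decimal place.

f = (1/2)^(τ/t½) = (1/2)^(65/19) ≈ 0.0934.
C₀ = D/Vd = 1795/65 ≈ 27.615 μg/mL.
Before the 6th dose, 5 doses have been given. Superposition: Cmin = C₀·(f + f² + … + f^5).
≈ 27.615 × (0.0934 + 0.0087 + 0.0008 + 0.0001 + 0.0000) ≈ 27.615 × 0.1030 ≈ 2.844 μg/mL.

2.8 μg/mL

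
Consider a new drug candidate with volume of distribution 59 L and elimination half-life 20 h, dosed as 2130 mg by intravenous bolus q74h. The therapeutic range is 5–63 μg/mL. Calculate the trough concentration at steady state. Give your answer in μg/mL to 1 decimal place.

3.0 μg/mL

Over one 74-h interval, 74/20 ≈ 3.7 half-lives elapse, leaving f ≈ 0.0769 of each dose.
Single-dose peak C₀ = D/Vd = 2130/59 ≈ 36.102 μg/mL.
Steady-state trough Cmin,ss = C₀·f/(1−f) ≈ 36.102 × 0.0769/0.9231 ≈ 3.008 μg/mL.
Trough 3.0 μg/mL vs MEC 5 μg/mL: subtherapeutic.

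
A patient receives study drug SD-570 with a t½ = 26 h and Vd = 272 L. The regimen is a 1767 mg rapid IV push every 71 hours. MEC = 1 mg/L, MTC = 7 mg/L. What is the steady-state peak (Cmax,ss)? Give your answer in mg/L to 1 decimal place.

7.6 mg/L

τ/t½ = 71/26 ≈ 2.7308, so fraction remaining f = (1/2)^(71/26) ≈ 0.1506.
At steady state, accumulation factor R = 1/(1 − e^(−kτ)) ≈ 1.1773.
Each bolus raises the concentration by D/Vd = 1767/272 ≈ 6.496 mg/L.
Steady-state peak Cmax,ss = C₀·R ≈ 6.496 × 1.1773 ≈ 7.648 mg/L.
Peak 7.6 mg/L vs MTC 7 mg/L: exceeds toxic threshold.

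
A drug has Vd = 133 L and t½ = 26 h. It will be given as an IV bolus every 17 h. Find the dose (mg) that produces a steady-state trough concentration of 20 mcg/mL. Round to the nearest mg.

1525 mg

τ/t½ = 17/26 ≈ 0.65385, so f = (1/2)^(17/26) ≈ 0.635584.
Cmin,ss = (D/Vd)·f/(1−f), so D = Cmin,ss·Vd·(1−f)/f.
D = 20 × 133 × (1−f)/f ≈ 20 × 133 × 0.57336 ≈ 1525.14 mg.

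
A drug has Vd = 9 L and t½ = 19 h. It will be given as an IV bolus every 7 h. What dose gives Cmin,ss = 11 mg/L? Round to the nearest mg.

τ/t½ = 7/19 ≈ 0.36842, so f = (1/2)^(7/19) ≈ 0.774630.
Cmin,ss = (D/Vd)·f/(1−f), so D = Cmin,ss·Vd·(1−f)/f.
D = 11 × 9 × (1−f)/f ≈ 11 × 9 × 0.29094 ≈ 28.80 mg.

29 mg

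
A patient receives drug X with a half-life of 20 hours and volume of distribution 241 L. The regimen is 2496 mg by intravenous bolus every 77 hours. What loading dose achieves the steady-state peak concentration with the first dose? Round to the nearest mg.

f = (1/2)^(77/20) ≈ 0.069348; accumulation ratio R = 1/(1−f) ≈ 1.07452.
Loading dose to hit Cmax,ss on first dose: D_load = D_maint·R ≈ 2496 × 1.07452 ≈ 2682.00 mg.

2682 mg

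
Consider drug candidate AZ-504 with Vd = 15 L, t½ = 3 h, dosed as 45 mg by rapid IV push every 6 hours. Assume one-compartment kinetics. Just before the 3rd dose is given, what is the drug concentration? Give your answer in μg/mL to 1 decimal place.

f = (1/2)^(τ/t½) = (1/2)^(6/3) ≈ 0.2500.
C₀ = D/Vd = 45/15 ≈ 3.000 μg/mL.
Before the 3rd dose, 2 doses have been given. Superposition: Cmin = C₀·(f + f²).
≈ 3.000 × (0.2500 + 0.0625) ≈ 3.000 × 0.3125 ≈ 0.938 μg/mL.

0.9 μg/mL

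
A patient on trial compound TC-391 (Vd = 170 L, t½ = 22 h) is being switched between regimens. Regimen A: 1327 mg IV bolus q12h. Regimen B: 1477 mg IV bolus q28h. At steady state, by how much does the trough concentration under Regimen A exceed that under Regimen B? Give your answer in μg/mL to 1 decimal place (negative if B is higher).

Regimen A: f = (1/2)^(12/22) ≈ 0.6852; Cmin,ss = (1327/170)·f/(1−f) ≈ 16.990 μg/mL.
Regimen B: f = (1/2)^(28/22) ≈ 0.4139; Cmin,ss = (1477/170)·f/(1−f) ≈ 6.136 μg/mL.
Difference ≈ 16.990 − 6.136 ≈ 10.854 μg/mL.

10.9 μg/mL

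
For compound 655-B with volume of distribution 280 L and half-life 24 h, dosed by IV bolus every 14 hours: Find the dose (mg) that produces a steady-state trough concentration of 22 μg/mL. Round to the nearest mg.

τ/t½ = 14/24 ≈ 0.58333, so f = (1/2)^(14/24) ≈ 0.667420.
Cmin,ss = (D/Vd)·f/(1−f), so D = Cmin,ss·Vd·(1−f)/f.
D = 22 × 280 × (1−f)/f ≈ 22 × 280 × 0.49831 ≈ 3069.59 mg.

3070 mg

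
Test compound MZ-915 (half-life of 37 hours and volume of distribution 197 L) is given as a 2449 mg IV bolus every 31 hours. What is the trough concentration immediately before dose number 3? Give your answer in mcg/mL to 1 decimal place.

f = (1/2)^(τ/t½) = (1/2)^(31/37) ≈ 0.5595.
C₀ = D/Vd = 2449/197 ≈ 12.431 mcg/mL.
Before the 3rd dose, 2 doses have been given. Superposition: Cmin = C₀·(f + f²).
≈ 12.431 × (0.5595 + 0.3130) ≈ 12.431 × 0.8725 ≈ 10.846 mcg/mL.

10.8 mcg/mL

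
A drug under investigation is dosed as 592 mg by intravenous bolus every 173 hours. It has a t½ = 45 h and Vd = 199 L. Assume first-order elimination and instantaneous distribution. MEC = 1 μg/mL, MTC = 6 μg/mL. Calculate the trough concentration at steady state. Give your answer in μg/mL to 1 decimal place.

k = ln2/t½ = ln2/45 ≈ 0.015403 h⁻¹; fraction remaining f = e^(−kτ) = e^(−0.015403×173) ≈ 0.0696.
Single-dose peak C₀ = D/Vd = 592/199 ≈ 2.975 μg/mL.
Steady-state trough Cmin,ss = C₀·f/(1−f) ≈ 2.975 × 0.0696/0.9304 ≈ 0.223 μg/mL.
Trough 0.2 μg/mL vs MEC 1 μg/mL: subtherapeutic.

0.2 μg/mL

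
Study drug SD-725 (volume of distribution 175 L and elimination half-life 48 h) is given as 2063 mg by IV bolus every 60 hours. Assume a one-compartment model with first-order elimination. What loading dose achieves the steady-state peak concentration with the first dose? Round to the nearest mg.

f = (1/2)^(60/48) ≈ 0.420448; accumulation ratio R = 1/(1−f) ≈ 1.72547.
Loading dose to hit Cmax,ss on first dose: D_load = D_maint·R ≈ 2063 × 1.72547 ≈ 3559.64 mg.

3560 mg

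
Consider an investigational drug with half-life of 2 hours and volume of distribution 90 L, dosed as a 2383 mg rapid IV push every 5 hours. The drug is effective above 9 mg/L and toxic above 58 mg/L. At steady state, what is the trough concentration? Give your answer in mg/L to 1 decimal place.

5.7 mg/L

Over one 5-h interval, 5/2 ≈ 2.5 half-lives elapse, leaving f ≈ 0.1768 of each dose.
At steady state, accumulation factor R = 1/(1 − e^(−kτ)) ≈ 1.2148.
Single-dose peak C₀ = D/Vd = 2383/90 ≈ 26.478 mg/L.
Cmax,ss = C₀/(1 − f) ≈ 26.478/0.8232 ≈ 32.165 mg/L.
Steady-state trough Cmin,ss = Cmax,ss·f ≈ 32.165 × 0.1768 ≈ 5.687 mg/L.
Trough 5.7 mg/L vs MEC 9 mg/L: subtherapeutic.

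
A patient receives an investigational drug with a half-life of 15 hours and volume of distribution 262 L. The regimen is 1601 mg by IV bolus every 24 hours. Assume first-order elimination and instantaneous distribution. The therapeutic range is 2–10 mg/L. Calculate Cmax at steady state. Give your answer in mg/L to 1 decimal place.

Over one 24-h interval, 24/15 ≈ 1.6 half-lives elapse, leaving f ≈ 0.3299 of each dose.
At steady state, accumulation factor R = 1/(1 − e^(−kτ)) ≈ 1.4923.
Single-dose peak C₀ = D/Vd = 1601/262 ≈ 6.111 mg/L.
Cmax,ss = C₀/(1 − f) ≈ 6.111/0.6701 ≈ 9.120 mg/L.
Peak 9.1 mg/L vs MTC 10 mg/L: below toxic threshold.

9.1 mg/L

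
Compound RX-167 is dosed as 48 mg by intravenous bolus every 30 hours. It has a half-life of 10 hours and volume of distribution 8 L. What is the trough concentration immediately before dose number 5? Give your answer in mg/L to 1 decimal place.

0.9 mg/L

f = (1/2)^(τ/t½) = (1/2)^(30/10) ≈ 0.1250.
C₀ = D/Vd = 48/8 ≈ 6.000 mg/L.
Before the 5th dose, 4 doses have been given. Superposition: Cmin = C₀·(f + f² + … + f^4).
≈ 6.000 × (0.1250 + 0.0156 + 0.0020 + 0.0002) ≈ 6.000 × 0.1428 ≈ 0.857 mg/L.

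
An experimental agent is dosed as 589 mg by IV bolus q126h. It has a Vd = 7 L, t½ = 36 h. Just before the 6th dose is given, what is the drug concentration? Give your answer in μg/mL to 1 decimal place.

f = (1/2)^(τ/t½) = (1/2)^(126/36) ≈ 0.0884.
C₀ = D/Vd = 589/7 ≈ 84.143 μg/mL.
Before the 6th dose, 5 doses have been given. Superposition: Cmin = C₀·(f + f² + … + f^5).
≈ 84.143 × (0.0884 + 0.0078 + 0.0007 + 0.0001 + 0.0000) ≈ 84.143 × 0.0970 ≈ 8.162 μg/mL.

8.2 μg/mL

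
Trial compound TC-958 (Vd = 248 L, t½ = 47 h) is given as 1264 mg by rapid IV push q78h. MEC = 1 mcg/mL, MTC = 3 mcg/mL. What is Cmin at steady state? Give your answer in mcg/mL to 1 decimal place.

2.4 mcg/mL

k = ln2/t½ = ln2/47 ≈ 0.014748 h⁻¹; fraction remaining f = e^(−kτ) = e^(−0.014748×78) ≈ 0.3165.
Single-dose peak C₀ = D/Vd = 1264/248 ≈ 5.097 mcg/mL.
Steady-state trough Cmin,ss = C₀·f/(1−f) ≈ 5.097 × 0.3165/0.6835 ≈ 2.360 mcg/mL.
Trough 2.4 mcg/mL vs MEC 1 mcg/mL: adequate.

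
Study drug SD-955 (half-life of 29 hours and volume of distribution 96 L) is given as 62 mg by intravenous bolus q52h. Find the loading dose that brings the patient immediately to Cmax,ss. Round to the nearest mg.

87 mg

f = (1/2)^(52/29) ≈ 0.288551; accumulation ratio R = 1/(1−f) ≈ 1.40558.
Loading dose to hit Cmax,ss on first dose: D_load = D_maint·R ≈ 62 × 1.40558 ≈ 87.15 mg.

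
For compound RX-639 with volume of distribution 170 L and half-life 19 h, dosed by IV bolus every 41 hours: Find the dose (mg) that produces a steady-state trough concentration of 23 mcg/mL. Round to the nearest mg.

13539 mg

τ/t½ = 41/19 ≈ 2.1579, so f = (1/2)^(41/19) ≈ 0.224083.
Cmin,ss = (D/Vd)·f/(1−f), so D = Cmin,ss·Vd·(1−f)/f.
D = 23 × 170 × (1−f)/f ≈ 23 × 170 × 3.46263 ≈ 13538.88 mg.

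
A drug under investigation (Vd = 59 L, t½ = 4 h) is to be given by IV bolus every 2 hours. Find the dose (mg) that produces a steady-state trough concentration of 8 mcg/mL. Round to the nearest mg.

196 mg

τ/t½ = 2/4 ≈ 0.5, so f = (1/2)^(2/4) ≈ 0.707107.
Cmin,ss = (D/Vd)·f/(1−f), so D = Cmin,ss·Vd·(1−f)/f.
D = 8 × 59 × (1−f)/f ≈ 8 × 59 × 0.41421 ≈ 195.51 mg.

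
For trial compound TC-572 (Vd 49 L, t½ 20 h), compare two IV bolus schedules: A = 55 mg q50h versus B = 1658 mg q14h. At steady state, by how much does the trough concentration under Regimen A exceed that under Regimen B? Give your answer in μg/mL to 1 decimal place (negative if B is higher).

Regimen A: f = (1/2)^(50/20) ≈ 0.1768; Cmin,ss = (55/49)·f/(1−f) ≈ 0.241 μg/mL.
Regimen B: f = (1/2)^(14/20) ≈ 0.6156; Cmin,ss = (1658/49)·f/(1−f) ≈ 54.188 μg/mL.
Difference ≈ 0.241 − 54.188 ≈ -53.947 μg/mL.

-53.9 μg/mL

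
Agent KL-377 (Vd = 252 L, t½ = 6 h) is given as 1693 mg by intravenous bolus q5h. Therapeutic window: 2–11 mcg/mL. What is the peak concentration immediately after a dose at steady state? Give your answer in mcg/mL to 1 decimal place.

τ/t½ = 5/6 ≈ 0.83333, so fraction remaining f = (1/2)^(5/6) ≈ 0.5612.
At steady state, accumulation factor R = 1/(1 − e^(−kτ)) ≈ 2.2789.
Single-dose peak C₀ = D/Vd = 1693/252 ≈ 6.718 mcg/mL.
Steady-state peak Cmax,ss = C₀·R ≈ 6.718 × 2.2789 ≈ 15.310 mcg/mL.
Peak 15.3 mcg/mL vs MTC 11 mcg/mL: exceeds toxic threshold.

15.3 mcg/mL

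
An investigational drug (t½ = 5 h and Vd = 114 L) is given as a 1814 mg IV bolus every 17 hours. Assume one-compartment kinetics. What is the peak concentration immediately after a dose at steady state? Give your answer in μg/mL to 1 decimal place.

17.6 μg/mL

k = ln2/t½ = ln2/5 ≈ 0.138629 h⁻¹; fraction remaining f = e^(−kτ) = e^(−0.138629×17) ≈ 0.0947.
At steady state, accumulation factor R = 1/(1 − e^(−kτ)) ≈ 1.1046.
Single-dose peak C₀ = D/Vd = 1814/114 ≈ 15.912 μg/mL.
Steady-state peak Cmax,ss = C₀·R ≈ 15.912 × 1.1046 ≈ 17.576 μg/mL.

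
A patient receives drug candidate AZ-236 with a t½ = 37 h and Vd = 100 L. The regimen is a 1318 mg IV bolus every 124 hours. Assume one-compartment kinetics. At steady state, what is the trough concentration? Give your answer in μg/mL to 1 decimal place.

1.4 μg/mL

k = ln2/t½ = ln2/37 ≈ 0.018734 h⁻¹; fraction remaining f = e^(−kτ) = e^(−0.018734×124) ≈ 0.0980.
Accumulation ratio R = 1/(1 − f) ≈ 1/0.9020 ≈ 1.1086.
Single-dose peak C₀ = D/Vd = 1318/100 ≈ 13.180 μg/mL.
Cmax,ss = C₀/(1 − f) ≈ 13.180/0.9020 ≈ 14.612 μg/mL.
One interval later, Cmin,ss = Cmax,ss·e^(−kτ) ≈ 14.612 × 0.0980 ≈ 1.432 μg/mL.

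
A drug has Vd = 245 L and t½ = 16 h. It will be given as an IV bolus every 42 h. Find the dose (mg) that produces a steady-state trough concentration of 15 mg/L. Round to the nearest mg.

τ/t½ = 42/16 ≈ 2.625, so f = (1/2)^(42/16) ≈ 0.162105.
Cmin,ss = (D/Vd)·f/(1−f), so D = Cmin,ss·Vd·(1−f)/f.
D = 15 × 245 × (1−f)/f ≈ 15 × 245 × 5.16884 ≈ 18995.49 mg.

18995 mg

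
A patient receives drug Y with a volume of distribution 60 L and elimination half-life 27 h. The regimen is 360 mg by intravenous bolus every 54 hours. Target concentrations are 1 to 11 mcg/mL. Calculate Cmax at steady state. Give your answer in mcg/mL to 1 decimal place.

8.0 mcg/mL

The dosing interval is 2 half-lives, so f = 2^(−2) = 0.25.
At steady state, R = 1/(1 − 0.25) = 4/3.
Single-dose peak C₀ = D/Vd = 360/60 = 6 mcg/mL.
Steady-state peak Cmax,ss = C₀·R = 6 × 4/3 ≈ 8.000 mcg/mL.
Peak 8.0 mcg/mL vs MTC 11 mcg/mL: below toxic threshold.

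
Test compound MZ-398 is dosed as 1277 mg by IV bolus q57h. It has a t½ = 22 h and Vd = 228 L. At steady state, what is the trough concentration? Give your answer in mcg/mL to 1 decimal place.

Over one 57-h interval, 57/22 ≈ 2.5909 half-lives elapse, leaving f ≈ 0.1660 of each dose.
Accumulation ratio R = 1/(1 − f) ≈ 1/0.8340 ≈ 1.1990.
Single-dose peak C₀ = D/Vd = 1277/228 ≈ 5.601 mcg/mL.
Cmax,ss = C₀/(1 − f) ≈ 5.601/0.8340 ≈ 6.716 mcg/mL.
One interval later, Cmin,ss = Cmax,ss·e^(−kτ) ≈ 6.716 × 0.1660 ≈ 1.115 mcg/mL.

1.1 mcg/mL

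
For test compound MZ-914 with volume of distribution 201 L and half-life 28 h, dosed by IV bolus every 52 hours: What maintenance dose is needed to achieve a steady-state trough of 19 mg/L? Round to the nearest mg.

τ/t½ = 52/28 ≈ 1.8571, so f = (1/2)^(52/28) ≈ 0.276022.
Cmin,ss = (D/Vd)·f/(1−f), so D = Cmin,ss·Vd·(1−f)/f.
D = 19 × 201 × (1−f)/f ≈ 19 × 201 × 2.62290 ≈ 10016.86 mg.

10017 mg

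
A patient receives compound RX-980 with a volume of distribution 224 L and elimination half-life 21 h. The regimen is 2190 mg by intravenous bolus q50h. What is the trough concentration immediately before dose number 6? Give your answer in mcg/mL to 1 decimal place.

f = (1/2)^(τ/t½) = (1/2)^(50/21) ≈ 0.1920.
C₀ = D/Vd = 2190/224 ≈ 9.777 mcg/mL.
Before the 6th dose, 5 doses have been given. Superposition: Cmin = C₀·(f + f² + … + f^5).
≈ 9.777 × (0.1920 + 0.0369 + 0.0071 + 0.0014 + 0.0003) ≈ 9.777 × 0.2377 ≈ 2.324 mcg/mL.

2.3 mcg/mL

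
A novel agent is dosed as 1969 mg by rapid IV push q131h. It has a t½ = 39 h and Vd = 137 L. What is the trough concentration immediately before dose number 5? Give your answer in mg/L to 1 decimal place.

f = (1/2)^(τ/t½) = (1/2)^(131/39) ≈ 0.0975.
C₀ = D/Vd = 1969/137 ≈ 14.372 mg/L.
Before the 5th dose, 4 doses have been given. Superposition: Cmin = C₀·(f + f² + … + f^4).
≈ 14.372 × (0.0975 + 0.0095 + 0.0009 + 0.0001) ≈ 14.372 × 0.1080 ≈ 1.552 mg/L.

1.6 mg/L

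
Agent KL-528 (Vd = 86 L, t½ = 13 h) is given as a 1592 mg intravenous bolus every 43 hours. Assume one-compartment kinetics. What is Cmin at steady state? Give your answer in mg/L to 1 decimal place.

τ/t½ = 43/13 ≈ 3.3077, so fraction remaining f = (1/2)^(43/13) ≈ 0.1010.
Accumulation ratio R = 1/(1 − f) ≈ 1/0.8990 ≈ 1.1123.
Single-dose peak C₀ = D/Vd = 1592/86 ≈ 18.512 mg/L.
Cmax,ss = C₀/(1 − f) ≈ 18.512/0.8990 ≈ 20.592 mg/L.
One interval later, Cmin,ss = Cmax,ss·e^(−kτ) ≈ 20.592 × 0.1010 ≈ 2.080 mg/L.

2.1 mg/L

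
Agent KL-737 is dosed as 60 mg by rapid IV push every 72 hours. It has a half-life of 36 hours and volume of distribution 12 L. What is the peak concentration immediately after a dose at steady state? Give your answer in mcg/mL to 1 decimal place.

The dosing interval is 2 half-lives, so f = 2^(−2) = 0.25.
At steady state, R = 1/(1 − 0.25) = 4/3.
Single-dose peak C₀ = D/Vd = 60/12 = 5 mcg/mL.
Steady-state peak Cmax,ss = C₀·R = 5 × 4/3 ≈ 6.667 mcg/mL.

6.7 mcg/mL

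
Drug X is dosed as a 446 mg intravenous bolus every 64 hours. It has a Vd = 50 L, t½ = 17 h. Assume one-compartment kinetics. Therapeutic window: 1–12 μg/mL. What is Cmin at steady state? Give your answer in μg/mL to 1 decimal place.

Over one 64-h interval, 64/17 ≈ 3.7647 half-lives elapse, leaving f ≈ 0.0736 of each dose.
Single-dose peak C₀ = D/Vd = 446/50 ≈ 8.920 μg/mL.
Steady-state trough Cmin,ss = C₀·f/(1−f) ≈ 8.920 × 0.0736/0.9264 ≈ 0.709 μg/mL.
Trough 0.7 μg/mL vs MEC 1 μg/mL: subtherapeutic.

0.7 μg/mL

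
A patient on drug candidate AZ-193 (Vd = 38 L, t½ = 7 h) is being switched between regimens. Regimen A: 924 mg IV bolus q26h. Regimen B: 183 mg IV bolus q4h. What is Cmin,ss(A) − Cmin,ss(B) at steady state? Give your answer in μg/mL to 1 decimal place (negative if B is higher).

Regimen A: f = (1/2)^(26/7) ≈ 0.0762; Cmin,ss = (924/38)·f/(1−f) ≈ 2.006 μg/mL.
Regimen B: f = (1/2)^(4/7) ≈ 0.6730; Cmin,ss = (183/38)·f/(1−f) ≈ 9.911 μg/mL.
Difference ≈ 2.006 − 9.911 ≈ -7.905 μg/mL.

-7.9 μg/mL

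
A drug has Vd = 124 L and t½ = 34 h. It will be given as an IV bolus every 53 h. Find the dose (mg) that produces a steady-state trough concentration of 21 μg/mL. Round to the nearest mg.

5068 mg

τ/t½ = 53/34 ≈ 1.5588, so f = (1/2)^(53/34) ≈ 0.339428.
Cmin,ss = (D/Vd)·f/(1−f), so D = Cmin,ss·Vd·(1−f)/f.
D = 21 × 124 × (1−f)/f ≈ 21 × 124 × 1.94613 ≈ 5067.72 mg.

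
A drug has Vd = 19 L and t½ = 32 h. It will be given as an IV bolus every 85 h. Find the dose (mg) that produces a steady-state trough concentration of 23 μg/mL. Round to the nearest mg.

2318 mg

τ/t½ = 85/32 ≈ 2.6562, so f = (1/2)^(85/32) ≈ 0.158631.
Cmin,ss = (D/Vd)·f/(1−f), so D = Cmin,ss·Vd·(1−f)/f.
D = 23 × 19 × (1−f)/f ≈ 23 × 19 × 5.30394 ≈ 2317.82 mg.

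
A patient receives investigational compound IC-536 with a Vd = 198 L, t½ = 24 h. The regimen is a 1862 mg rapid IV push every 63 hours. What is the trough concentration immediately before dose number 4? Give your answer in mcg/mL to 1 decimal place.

f = (1/2)^(τ/t½) = (1/2)^(63/24) ≈ 0.1621.
C₀ = D/Vd = 1862/198 ≈ 9.404 mcg/mL.
Before the 4th dose, 3 doses have been given. Superposition: Cmin = C₀·(f + f² + … + f^3).
≈ 9.404 × (0.1621 + 0.0263 + 0.0043) ≈ 9.404 × 0.1927 ≈ 1.812 mcg/mL.

1.8 mcg/mL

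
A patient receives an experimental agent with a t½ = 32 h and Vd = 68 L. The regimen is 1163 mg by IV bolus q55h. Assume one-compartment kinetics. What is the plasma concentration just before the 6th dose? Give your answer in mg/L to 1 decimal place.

7.4 mg/L

f = (1/2)^(τ/t½) = (1/2)^(55/32) ≈ 0.3038.
C₀ = D/Vd = 1163/68 ≈ 17.103 mg/L.
Before the 6th dose, 5 doses have been given. Superposition: Cmin = C₀·(f + f² + … + f^5).
≈ 17.103 × (0.3038 + 0.0923 + 0.0280 + 0.0085 + 0.0026) ≈ 17.103 × 0.4352 ≈ 7.443 mg/L.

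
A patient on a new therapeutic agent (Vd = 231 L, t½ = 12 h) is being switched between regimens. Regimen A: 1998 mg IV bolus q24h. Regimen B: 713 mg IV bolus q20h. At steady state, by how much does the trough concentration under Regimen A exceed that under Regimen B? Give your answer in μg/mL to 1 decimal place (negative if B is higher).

1.5 μg/mL

Regimen A: f = (1/2)^(24/12) ≈ 0.2500; Cmin,ss = (1998/231)·f/(1−f) ≈ 2.883 μg/mL.
Regimen B: f = (1/2)^(20/12) ≈ 0.3150; Cmin,ss = (713/231)·f/(1−f) ≈ 1.419 μg/mL.
Difference ≈ 2.883 − 1.419 ≈ 1.464 μg/mL.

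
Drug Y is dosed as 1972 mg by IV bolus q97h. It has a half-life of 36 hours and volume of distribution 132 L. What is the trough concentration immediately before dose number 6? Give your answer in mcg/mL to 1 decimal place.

2.7 mcg/mL

f = (1/2)^(τ/t½) = (1/2)^(97/36) ≈ 0.1545.
C₀ = D/Vd = 1972/132 ≈ 14.939 mcg/mL.
Before the 6th dose, 5 doses have been given. Superposition: Cmin = C₀·(f + f² + … + f^5).
≈ 14.939 × (0.1545 + 0.0239 + 0.0037 + 0.0006 + 0.0001) ≈ 14.939 × 0.1828 ≈ 2.731 mcg/mL.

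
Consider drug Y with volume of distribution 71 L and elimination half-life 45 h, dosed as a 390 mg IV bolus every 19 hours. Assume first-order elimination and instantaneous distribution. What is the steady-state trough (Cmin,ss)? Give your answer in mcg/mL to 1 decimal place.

τ/t½ = 19/45 ≈ 0.42222, so fraction remaining f = (1/2)^(19/45) ≈ 0.7463.
Single-dose peak C₀ = D/Vd = 390/71 ≈ 5.493 mcg/mL.
Steady-state trough Cmin,ss = C₀·f/(1−f) ≈ 5.493 × 0.7463/0.2537 ≈ 16.159 mcg/mL.

16.2 mcg/mL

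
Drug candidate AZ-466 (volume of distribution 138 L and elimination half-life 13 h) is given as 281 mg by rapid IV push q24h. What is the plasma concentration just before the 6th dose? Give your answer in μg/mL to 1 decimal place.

0.8 μg/mL

f = (1/2)^(τ/t½) = (1/2)^(24/13) ≈ 0.2781.
C₀ = D/Vd = 281/138 ≈ 2.036 μg/mL.
Before the 6th dose, 5 doses have been given. Superposition: Cmin = C₀·(f + f² + … + f^5).
≈ 2.036 × (0.2781 + 0.0773 + 0.0215 + 0.0060 + 0.0017) ≈ 2.036 × 0.3846 ≈ 0.783 μg/mL.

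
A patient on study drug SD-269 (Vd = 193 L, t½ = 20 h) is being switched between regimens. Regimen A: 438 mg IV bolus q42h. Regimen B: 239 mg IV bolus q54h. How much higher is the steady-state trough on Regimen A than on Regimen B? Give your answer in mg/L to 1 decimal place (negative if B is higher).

0.5 mg/L

Regimen A: f = (1/2)^(42/20) ≈ 0.2333; Cmin,ss = (438/193)·f/(1−f) ≈ 0.691 mg/L.
Regimen B: f = (1/2)^(54/20) ≈ 0.1539; Cmin,ss = (239/193)·f/(1−f) ≈ 0.225 mg/L.
Difference ≈ 0.691 − 0.225 ≈ 0.466 mg/L.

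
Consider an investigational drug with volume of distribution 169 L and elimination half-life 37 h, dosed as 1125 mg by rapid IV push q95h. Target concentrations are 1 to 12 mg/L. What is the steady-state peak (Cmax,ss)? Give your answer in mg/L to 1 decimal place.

k = ln2/t½ = ln2/37 ≈ 0.018734 h⁻¹; fraction remaining f = e^(−kτ) = e^(−0.018734×95) ≈ 0.1687.
At steady state, accumulation factor R = 1/(1 − e^(−kτ)) ≈ 1.2029.
Each bolus raises the concentration by D/Vd = 1125/169 ≈ 6.657 mg/L.
Cmax,ss = C₀/(1 − f) ≈ 6.657/0.8313 ≈ 8.008 mg/L.
Peak 8.0 mg/L vs MTC 12 mg/L: below toxic threshold.

8.0 mg/L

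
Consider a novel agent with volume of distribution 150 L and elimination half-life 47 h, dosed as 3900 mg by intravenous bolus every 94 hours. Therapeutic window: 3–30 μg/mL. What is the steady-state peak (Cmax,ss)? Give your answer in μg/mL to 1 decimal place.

The dosing interval is 2 half-lives, so f = 2^(−2) = 0.25.
Accumulation ratio R = 1/(1 − f) = 1/0.75 = 4/3.
Single-dose peak C₀ = D/Vd = 3900/150 = 26 μg/mL.
Steady-state peak Cmax,ss = C₀·R = 26 × 4/3 ≈ 34.667 μg/mL.
Peak 34.7 μg/mL vs MTC 30 μg/mL: exceeds toxic threshold.

34.7 μg/mL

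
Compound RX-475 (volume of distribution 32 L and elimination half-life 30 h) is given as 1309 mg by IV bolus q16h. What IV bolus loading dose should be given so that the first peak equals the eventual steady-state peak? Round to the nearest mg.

f = (1/2)^(16/30) ≈ 0.690956; accumulation ratio R = 1/(1−f) ≈ 3.23579.
Loading dose to hit Cmax,ss on first dose: D_load = D_maint·R ≈ 1309 × 3.23579 ≈ 4235.65 mg.

4236 mg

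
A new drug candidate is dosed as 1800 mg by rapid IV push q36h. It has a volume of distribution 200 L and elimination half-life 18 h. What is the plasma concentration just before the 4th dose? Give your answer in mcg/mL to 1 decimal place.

f = (1/2)^(τ/t½) = (1/2)^(36/18) ≈ 0.2500.
C₀ = D/Vd = 1800/200 ≈ 9.000 mcg/mL.
Before the 4th dose, 3 doses have been given. Superposition: Cmin = C₀·(f + f² + … + f^3).
≈ 9.000 × (0.2500 + 0.0625 + 0.0156) ≈ 9.000 × 0.3281 ≈ 2.953 mcg/mL.

3.0 mcg/mL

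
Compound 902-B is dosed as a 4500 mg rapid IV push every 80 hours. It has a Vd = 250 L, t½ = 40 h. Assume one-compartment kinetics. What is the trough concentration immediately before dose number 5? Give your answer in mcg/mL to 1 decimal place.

f = (1/2)^(τ/t½) = (1/2)^(80/40) ≈ 0.2500.
C₀ = D/Vd = 4500/250 ≈ 18.000 mcg/mL.
Before the 5th dose, 4 doses have been given. Superposition: Cmin = C₀·(f + f² + … + f^4).
≈ 18.000 × (0.2500 + 0.0625 + 0.0156 + 0.0039) ≈ 18.000 × 0.3320 ≈ 5.976 mcg/mL.

6.0 mcg/mL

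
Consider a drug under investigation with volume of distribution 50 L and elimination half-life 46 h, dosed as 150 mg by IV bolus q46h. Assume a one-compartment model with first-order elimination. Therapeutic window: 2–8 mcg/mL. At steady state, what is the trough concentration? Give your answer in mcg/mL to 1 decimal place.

3.0 mcg/mL

τ = 46 h = 1 half-life, so f = (1/2)^1 = 0.5.
Accumulation ratio R = 1/(1 − f) = 1/0.5 = 2/1.
Single-dose peak C₀ = D/Vd = 150/50 = 3 mcg/mL.
Steady-state peak Cmax,ss = C₀·R = 3 × 2/1 ≈ 6.000 mcg/mL.
Steady-state trough Cmin,ss = Cmax,ss·f ≈ 6.000 × 0.5 ≈ 3.000 mcg/mL.
Trough 3.0 mcg/mL vs MEC 2 mcg/mL: adequate.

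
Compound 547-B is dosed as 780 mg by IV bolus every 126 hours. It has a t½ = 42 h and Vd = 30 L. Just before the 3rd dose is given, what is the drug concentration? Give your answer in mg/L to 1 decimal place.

f = (1/2)^(τ/t½) = (1/2)^(126/42) ≈ 0.1250.
C₀ = D/Vd = 780/30 ≈ 26.000 mg/L.
Before the 3rd dose, 2 doses have been given. Superposition: Cmin = C₀·(f + f²).
≈ 26.000 × (0.1250 + 0.0156) ≈ 26.000 × 0.1406 ≈ 3.656 mg/L.

3.7 mg/L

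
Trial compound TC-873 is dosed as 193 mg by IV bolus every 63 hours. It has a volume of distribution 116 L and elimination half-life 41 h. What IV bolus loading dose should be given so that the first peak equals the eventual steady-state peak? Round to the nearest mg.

295 mg

f = (1/2)^(63/41) ≈ 0.344700; accumulation ratio R = 1/(1−f) ≈ 1.52602.
Loading dose to hit Cmax,ss on first dose: D_load = D_maint·R ≈ 193 × 1.52602 ≈ 294.52 mg.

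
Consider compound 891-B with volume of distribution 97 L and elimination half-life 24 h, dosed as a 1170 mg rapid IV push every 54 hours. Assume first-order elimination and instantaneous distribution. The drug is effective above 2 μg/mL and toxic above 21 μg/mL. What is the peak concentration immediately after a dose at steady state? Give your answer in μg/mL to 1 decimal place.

Over one 54-h interval, 54/24 ≈ 2.25 half-lives elapse, leaving f ≈ 0.2102 of each dose.
Accumulation ratio R = 1/(1 − f) ≈ 1/0.7898 ≈ 1.2661.
Single-dose peak C₀ = D/Vd = 1170/97 ≈ 12.062 μg/mL.
Cmax,ss = C₀/(1 − f) ≈ 12.062/0.7898 ≈ 15.272 μg/mL.
Peak 15.3 μg/mL vs MTC 21 μg/mL: below toxic threshold.

15.3 μg/mL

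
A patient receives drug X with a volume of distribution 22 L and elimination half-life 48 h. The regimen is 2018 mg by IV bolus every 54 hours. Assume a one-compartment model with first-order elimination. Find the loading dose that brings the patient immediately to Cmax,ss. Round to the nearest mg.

3727 mg

f = (1/2)^(54/48) ≈ 0.458502; accumulation ratio R = 1/(1−f) ≈ 1.84673.
Loading dose to hit Cmax,ss on first dose: D_load = D_maint·R ≈ 2018 × 1.84673 ≈ 3726.70 mg.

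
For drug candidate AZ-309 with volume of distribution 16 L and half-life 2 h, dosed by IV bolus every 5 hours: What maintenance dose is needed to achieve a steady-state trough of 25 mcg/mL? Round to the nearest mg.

1863 mg

τ/t½ = 5/2 ≈ 2.5, so f = (1/2)^(5/2) ≈ 0.176777.
Cmin,ss = (D/Vd)·f/(1−f), so D = Cmin,ss·Vd·(1−f)/f.
D = 25 × 16 × (1−f)/f ≈ 25 × 16 × 4.65684 ≈ 1862.74 mg.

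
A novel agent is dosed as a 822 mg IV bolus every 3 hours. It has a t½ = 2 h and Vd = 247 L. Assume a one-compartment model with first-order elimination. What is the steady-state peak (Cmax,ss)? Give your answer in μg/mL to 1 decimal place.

5.1 μg/mL

τ/t½ = 3/2 ≈ 1.5, so fraction remaining f = (1/2)^(3/2) ≈ 0.3536.
Accumulation ratio R = 1/(1 − f) ≈ 1/0.6464 ≈ 1.5470.
Each bolus raises the concentration by D/Vd = 822/247 ≈ 3.328 μg/mL.
Steady-state peak Cmax,ss = C₀·R ≈ 3.328 × 1.5470 ≈ 5.148 μg/mL.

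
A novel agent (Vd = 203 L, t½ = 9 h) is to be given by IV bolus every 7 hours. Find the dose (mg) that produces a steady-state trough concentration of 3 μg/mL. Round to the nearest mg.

τ/t½ = 7/9 ≈ 0.77778, so f = (1/2)^(7/9) ≈ 0.583265.
Cmin,ss = (D/Vd)·f/(1−f), so D = Cmin,ss·Vd·(1−f)/f.
D = 3 × 203 × (1−f)/f ≈ 3 × 203 × 0.71449 ≈ 435.12 mg.

435 mg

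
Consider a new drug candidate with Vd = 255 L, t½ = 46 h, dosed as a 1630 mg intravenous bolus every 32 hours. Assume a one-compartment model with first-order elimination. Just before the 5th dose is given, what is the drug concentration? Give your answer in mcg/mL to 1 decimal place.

f = (1/2)^(τ/t½) = (1/2)^(32/46) ≈ 0.6174.
C₀ = D/Vd = 1630/255 ≈ 6.392 mcg/mL.
Before the 5th dose, 4 doses have been given. Superposition: Cmin = C₀·(f + f² + … + f^4).
≈ 6.392 × (0.6174 + 0.3812 + 0.2353 + 0.1453) ≈ 6.392 × 1.3792 ≈ 8.816 mcg/mL.

8.8 mcg/mL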